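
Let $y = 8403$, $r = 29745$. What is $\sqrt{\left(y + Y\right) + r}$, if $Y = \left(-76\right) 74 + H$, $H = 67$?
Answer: $\sqrt{32591} \approx 180.53$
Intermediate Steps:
$Y = -5557$ ($Y = \left(-76\right) 74 + 67 = -5624 + 67 = -5557$)
$\sqrt{\left(y + Y\right) + r} = \sqrt{\left(8403 - 5557\right) + 29745} = \sqrt{2846 + 29745} = \sqrt{32591}$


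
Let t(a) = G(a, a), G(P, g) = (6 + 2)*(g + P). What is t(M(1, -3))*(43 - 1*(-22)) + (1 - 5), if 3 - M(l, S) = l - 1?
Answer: 3116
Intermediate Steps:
M(l, S) = 4 - l (M(l, S) = 3 - (l - 1) = 3 - (-1 + l) = 3 + (1 - l) = 4 - l)
G(P, g) = 8*P + 8*g (G(P, g) = 8*(P + g) = 8*P + 8*g)
t(a) = 16*a (t(a) = 8*a + 8*a = 16*a)
t(M(1, -3))*(43 - 1*(-22)) + (1 - 5) = (16*(4 - 1*1))*(43 - 1*(-22)) + (1 - 5) = (16*(4 - 1))*(43 + 22) - 4 = (16*3)*65 - 4 = 48*65 - 4 = 3120 - 4 = 3116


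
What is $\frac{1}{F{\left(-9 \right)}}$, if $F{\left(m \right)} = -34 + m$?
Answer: $- \frac{1}{43} \approx -0.023256$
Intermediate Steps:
$\frac{1}{F{\left(-9 \right)}} = \frac{1}{-34 - 9} = \frac{1}{-43} = - \frac{1}{43}$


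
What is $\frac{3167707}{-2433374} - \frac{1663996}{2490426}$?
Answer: $- \frac{5969032237843}{3030068938662} \approx -1.9699$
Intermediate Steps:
$\frac{3167707}{-2433374} - \frac{1663996}{2490426} = 3167707 \left(- \frac{1}{2433374}\right) - \frac{831998}{1245213} = - \frac{3167707}{2433374} - \frac{831998}{1245213} = - \frac{5969032237843}{3030068938662}$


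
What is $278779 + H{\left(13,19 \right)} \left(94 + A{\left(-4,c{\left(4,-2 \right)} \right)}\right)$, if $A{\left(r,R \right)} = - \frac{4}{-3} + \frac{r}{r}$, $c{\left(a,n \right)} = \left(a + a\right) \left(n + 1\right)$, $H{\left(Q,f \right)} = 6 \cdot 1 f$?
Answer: $289761$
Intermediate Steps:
$H{\left(Q,f \right)} = 6 f$
$c{\left(a,n \right)} = 2 a \left(1 + n\right)$
$A{\left(r,R \right)} = \frac{7}{3}$ ($A{\left(r,R \right)} = \left(-4\right) \left(- \frac{1}{3}\right) + 1 = \frac{4}{3} + 1 = \frac{7}{3}$)
$278779 + H{\left(13,19 \right)} \left(94 + A{\left(-4,c{\left(4,-2 \right)} \right)}\right) = 278779 + 6 \cdot 19 \left(94 + \frac{7}{3}\right) = 278779 + 114 \cdot \frac{289}{3} = 278779 + 10982 = 289761$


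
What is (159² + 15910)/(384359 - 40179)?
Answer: 41191/344180 ≈ 0.11968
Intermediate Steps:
(159² + 15910)/(384359 - 40179) = (25281 + 15910)/344180 = 41191*(1/344180) = 41191/344180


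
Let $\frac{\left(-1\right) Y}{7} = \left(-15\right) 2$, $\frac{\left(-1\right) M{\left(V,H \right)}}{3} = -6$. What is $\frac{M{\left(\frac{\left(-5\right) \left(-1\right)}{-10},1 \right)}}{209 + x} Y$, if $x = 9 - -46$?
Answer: $\frac{315}{22} \approx 14.318$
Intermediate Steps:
$M{\left(V,H \right)} = 18$ ($M{\left(V,H \right)} = \left(-3\right) \left(-6\right) = 18$)
$Y = 210$ ($Y = - 7 \left(\left(-15\right) 2\right) = \left(-7\right) \left(-30\right) = 210$)
$x = 55$ ($x = 9 + 46 = 55$)
$\frac{M{\left(\frac{\left(-5\right) \left(-1\right)}{-10},1 \right)}}{209 + x} Y = \frac{1}{209 + 55} \cdot 18 \cdot 210 = \frac{1}{264} \cdot 18 \cdot 210 = \frac{3}{44} \cdot 210 = \frac{315}{22}$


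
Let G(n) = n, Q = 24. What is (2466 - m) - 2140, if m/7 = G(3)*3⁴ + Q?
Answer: -1543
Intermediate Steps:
m = 1869 (m = 7*(3*3⁴ + 24) = 7*(3*81 + 24) = 7*(243 + 24) = 7*267 = 1869)
(2466 - m) - 2140 = (2466 - 1*1869) - 2140 = (2466 - 1869) - 2140 = 597 - 2140 = -1543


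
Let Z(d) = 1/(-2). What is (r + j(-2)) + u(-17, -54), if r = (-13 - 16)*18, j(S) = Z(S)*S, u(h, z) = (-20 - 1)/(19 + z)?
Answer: -2602/5 ≈ -520.40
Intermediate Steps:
Z(d) = -½
u(h, z) = -21/(19 + z)
j(S) = -S/2
r = -522 (r = -29*18 = -522)
(r + j(-2)) + u(-17, -54) = (-522 - ½*(-2)) - 21/(19 - 54) = (-522 + 1) - 21/(-35) = -521 - 21*(-1/35) = -521 + ⅗ = -2602/5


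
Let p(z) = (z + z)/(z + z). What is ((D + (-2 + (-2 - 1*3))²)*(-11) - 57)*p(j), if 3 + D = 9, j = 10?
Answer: -662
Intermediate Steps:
D = 6 (D = -3 + 9 = 6)
p(z) = 1 (p(z) = (2*z)/((2*z)) = (2*z)*(1/(2*z)) = 1)
((D + (-2 + (-2 - 1*3))²)*(-11) - 57)*p(j) = ((6 + (-2 + (-2 - 1*3))²)*(-11) - 57)*1 = ((6 + (-2 + (-2 - 3))²)*(-11) - 57)*1 = ((6 + (-2 - 5)²)*(-11) - 57)*1 = ((6 + (-7)²)*(-11) - 57)*1 = ((6 + 49)*(-11) - 57)*1 = (55*(-11) - 57)*1 = (-605 - 57)*1 = -662*1 = -662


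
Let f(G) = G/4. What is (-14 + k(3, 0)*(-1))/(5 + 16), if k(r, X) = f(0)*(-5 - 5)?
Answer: -⅔ ≈ -0.66667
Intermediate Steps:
f(G) = G/4 (f(G) = G*(¼) = G/4)
k(r, X) = 0 (k(r, X) = ((¼)*0)*(-5 - 5) = 0*(-10) = 0)
(-14 + k(3, 0)*(-1))/(5 + 16) = (-14 + 0*(-1))/(5 + 16) = (-14 + 0)/21 = -14*1/21 = -⅔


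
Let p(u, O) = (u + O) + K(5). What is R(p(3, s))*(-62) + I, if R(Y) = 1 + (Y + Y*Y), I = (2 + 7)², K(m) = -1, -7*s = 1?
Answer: -15189/49 ≈ -309.98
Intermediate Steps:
s = -⅐ (s = -⅐*1 = -⅐ ≈ -0.14286)
p(u, O) = -1 + O + u (p(u, O) = (u + O) - 1 = (O + u) - 1 = -1 + O + u)
I = 81 (I = 9² = 81)
R(Y) = 1 + Y + Y² (R(Y) = 1 + (Y + Y²) = 1 + Y + Y²)
R(p(3, s))*(-62) + I = (1 + (-1 - ⅐ + 3) + (-1 - ⅐ + 3)²)*(-62) + 81 = (1 + 13/7 + (13/7)²)*(-62) + 81 = (1 + 13/7 + 169/49)*(-62) + 81 = (309/49)*(-62) + 81 = -19158/49 + 81 = -15189/49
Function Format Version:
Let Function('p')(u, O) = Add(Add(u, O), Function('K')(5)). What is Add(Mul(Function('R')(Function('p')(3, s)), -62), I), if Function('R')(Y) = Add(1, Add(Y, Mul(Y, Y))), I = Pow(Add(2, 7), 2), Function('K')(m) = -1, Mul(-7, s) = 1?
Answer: Rational(-15189, 49) ≈ -309.98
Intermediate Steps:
s = Rational(-1, 7) (s = Mul(Rational(-1, 7), 1) = Rational(-1, 7) ≈ -0.14286)
Function('p')(u, O) = Add(-1, O, u) (Function('p')(u, O) = Add(Add(u, O), -1) = Add(Add(O, u), -1) = Add(-1, O, u))
I = 81 (I = Pow(9, 2) = 81)
Function('R')(Y) = Add(1, Y, Pow(Y, 2)) (Function('R')(Y) = Add(1, Add(Y, Pow(Y, 2))) = Add(1, Y, Pow(Y, 2)))
Add(Mul(Function('R')(Function('p')(3, s)), -62), I) = Add(Mul(Add(1, Add(-1, Rational(-1, 7), 3), Pow(Add(-1, Rational(-1, 7), 3), 2)), -62), 81) = Add(Mul(Add(1, Rational(13, 7), Pow(Rational(13, 7), 2)), -62), 81) = Add(Mul(Add(1, Rational(13, 7), Rational(169, 49)), -62), 81) = Add(Mul(Rational(309, 49), -62), 81) = Add(Rational(-19158, 49), 81) = Rational(-15189, 49)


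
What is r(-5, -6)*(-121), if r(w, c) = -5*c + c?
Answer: -2904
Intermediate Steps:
r(w, c) = -4*c
r(-5, -6)*(-121) = -4*(-6)*(-121) = 24*(-121) = -2904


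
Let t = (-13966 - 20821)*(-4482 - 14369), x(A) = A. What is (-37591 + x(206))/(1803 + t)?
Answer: -7477/131154308 ≈ -5.7009e-5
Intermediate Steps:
t = 655769737 (t = -34787*(-18851) = 655769737)
(-37591 + x(206))/(1803 + t) = (-37591 + 206)/(1803 + 655769737) = -37385/655771540 = -37385*1/655771540 = -7477/131154308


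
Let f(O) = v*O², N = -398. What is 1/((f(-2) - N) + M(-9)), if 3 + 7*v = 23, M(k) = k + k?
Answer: 7/2740 ≈ 0.0025547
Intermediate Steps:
M(k) = 2*k
v = 20/7 (v = -3/7 + (⅐)*23 = -3/7 + 23/7 = 20/7 ≈ 2.8571)
f(O) = 20*O²/7
1/((f(-2) - N) + M(-9)) = 1/(((20/7)*(-2)² - 1*(-398)) + 2*(-9)) = 1/(((20/7)*4 + 398) - 18) = 1/((80/7 + 398) - 18) = 1/(2866/7 - 18) = 1/(2740/7) = 7/2740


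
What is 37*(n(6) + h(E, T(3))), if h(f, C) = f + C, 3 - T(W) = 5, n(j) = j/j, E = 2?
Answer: 37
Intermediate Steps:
n(j) = 1
T(W) = -2 (T(W) = 3 - 1*5 = 3 - 5 = -2)
h(f, C) = C + f
37*(n(6) + h(E, T(3))) = 37*(1 + (-2 + 2)) = 37*(1 + 0) = 37*1 = 37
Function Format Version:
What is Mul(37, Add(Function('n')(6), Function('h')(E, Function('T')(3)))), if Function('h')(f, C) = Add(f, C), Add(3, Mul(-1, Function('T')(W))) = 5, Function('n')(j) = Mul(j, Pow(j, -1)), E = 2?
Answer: 37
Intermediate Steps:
Function('n')(j) = 1
Function('T')(W) = -2 (Function('T')(W) = Add(3, Mul(-1, 5)) = Add(3, -5) = -2)
Function('h')(f, C) = Add(C, f)
Mul(37, Add(Function('n')(6), Function('h')(E, Function('T')(3)))) = Mul(37, Add(1, Add(-2, 2))) = Mul(37, Add(1, 0)) = Mul(37, 1) = 37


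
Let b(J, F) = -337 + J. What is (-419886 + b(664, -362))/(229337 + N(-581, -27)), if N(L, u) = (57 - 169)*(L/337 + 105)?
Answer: -141391383/73388521 ≈ -1.9266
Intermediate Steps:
N(L, u) = -11760 - 112*L/337 (N(L, u) = -112*(L*(1/337) + 105) = -112*(L/337 + 105) = -112*(105 + L/337) = -11760 - 112*L/337)
(-419886 + b(664, -362))/(229337 + N(-581, -27)) = (-419886 + (-337 + 664))/(229337 + (-11760 - 112/337*(-581))) = (-419886 + 327)/(229337 + (-11760 + 65072/337)) = -419559/(229337 - 3898048/337) = -419559/73388521/337 = -419559*337/73388521 = -141391383/73388521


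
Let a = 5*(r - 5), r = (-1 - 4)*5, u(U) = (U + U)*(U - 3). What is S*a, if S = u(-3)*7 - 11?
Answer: -36150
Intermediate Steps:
u(U) = 2*U*(-3 + U) (u(U) = (2*U)*(-3 + U) = 2*U*(-3 + U))
r = -25 (r = -5*5 = -25)
a = -150 (a = 5*(-25 - 5) = 5*(-30) = -150)
S = 241 (S = (2*(-3)*(-3 - 3))*7 - 11 = (2*(-3)*(-6))*7 - 11 = 36*7 - 11 = 252 - 11 = 241)
S*a = 241*(-150) = -36150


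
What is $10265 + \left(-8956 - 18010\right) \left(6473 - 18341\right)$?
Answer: $320042753$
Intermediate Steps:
$10265 + \left(-8956 - 18010\right) \left(6473 - 18341\right) = 10265 - -320032488 = 10265 + 320032488 = 320042753$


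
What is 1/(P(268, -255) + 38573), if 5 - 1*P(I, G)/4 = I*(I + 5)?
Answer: -1/254063 ≈ -3.9360e-6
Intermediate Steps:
P(I, G) = 20 - 4*I*(5 + I) (P(I, G) = 20 - 4*I*(I + 5) = 20 - 4*I*(5 + I))
1/(P(268, -255) + 38573) = 1/((20 - 20*268 - 4*268**2) + 38573) = 1/((20 - 5360 - 4*71824) + 38573) = 1/((20 - 5360 - 287296) + 38573) = 1/(-292636 + 38573) = 1/(-254063) = -1/254063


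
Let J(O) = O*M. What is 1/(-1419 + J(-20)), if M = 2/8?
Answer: -1/1424 ≈ -0.00070225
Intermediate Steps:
M = ¼ (M = 2*(⅛) = ¼ ≈ 0.25000)
J(O) = O/4 (J(O) = O*(¼) = O/4)
1/(-1419 + J(-20)) = 1/(-1419 + (¼)*(-20)) = 1/(-1419 - 5) = 1/(-1424) = -1/1424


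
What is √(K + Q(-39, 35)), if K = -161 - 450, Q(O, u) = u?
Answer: 24*I ≈ 24.0*I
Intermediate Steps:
K = -611
√(K + Q(-39, 35)) = √(-611 + 35) = √(-576) = 24*I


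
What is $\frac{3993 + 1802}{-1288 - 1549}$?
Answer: $- \frac{5795}{2837} \approx -2.0427$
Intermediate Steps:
$\frac{3993 + 1802}{-1288 - 1549} = \frac{5795}{-2837} = 5795 \left(- \frac{1}{2837}\right) = - \frac{5795}{2837}$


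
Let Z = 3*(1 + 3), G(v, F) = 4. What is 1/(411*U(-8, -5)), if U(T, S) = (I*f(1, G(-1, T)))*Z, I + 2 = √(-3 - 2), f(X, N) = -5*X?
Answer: 1/110970 + I*√5/221940 ≈ 9.0114e-6 + 1.0075e-5*I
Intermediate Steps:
I = -2 + I*√5 (I = -2 + √(-3 - 2) = -2 + √(-5) = -2 + I*√5 ≈ -2.0 + 2.2361*I)
Z = 12 (Z = 3*4 = 12)
U(T, S) = 120 - 60*I*√5 (U(T, S) = ((-2 + I*√5)*(-5*1))*12 = ((-2 + I*√5)*(-5))*12 = (10 - 5*I*√5)*12 = 120 - 60*I*√5)
1/(411*U(-8, -5)) = 1/(411*(120 - 60*I*√5)) = 1/(49320 - 24660*I*√5)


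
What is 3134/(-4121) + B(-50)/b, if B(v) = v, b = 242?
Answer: -482239/498641 ≈ -0.96711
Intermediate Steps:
3134/(-4121) + B(-50)/b = 3134/(-4121) - 50/242 = 3134*(-1/4121) - 50*1/242 = -3134/4121 - 25/121 = -482239/498641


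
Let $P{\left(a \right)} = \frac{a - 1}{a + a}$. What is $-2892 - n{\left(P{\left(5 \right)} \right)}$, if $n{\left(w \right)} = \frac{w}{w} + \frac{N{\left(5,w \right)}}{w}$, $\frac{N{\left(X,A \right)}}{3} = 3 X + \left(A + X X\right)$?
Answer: $-3196$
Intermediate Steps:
$P{\left(a \right)} = \frac{-1 + a}{2 a}$
$N{\left(X,A \right)} = 3 A + 3 X^{2} + 9 X$ ($N{\left(X,A \right)} = 3 \left(3 X + \left(A + X X\right)\right) = 3 \left(3 X + \left(A + X^{2}\right)\right) = 3 \left(A + X^{2} + 3 X\right) = 3 A + 3 X^{2} + 9 X$)
$n{\left(w \right)} = 1 + \frac{120 + 3 w}{w}$ ($n{\left(w \right)} = \frac{w}{w} + \frac{3 w + 3 \cdot 5^{2} + 9 \cdot 5}{w} = 1 + \frac{3 w + 3 \cdot 25 + 45}{w} = 1 + \frac{3 w + 75 + 45}{w} = 1 + \frac{120 + 3 w}{w}$)
$-2892 - n{\left(P{\left(5 \right)} \right)} = -2892 - \left(4 + \frac{120}{\frac{1}{2} \cdot \frac{1}{5} \left(-1 + 5\right)}\right) = -2892 - \left(4 + \frac{120}{\frac{1}{2} \cdot \frac{1}{5} \cdot 4}\right) = -2892 - \left(4 + \frac{120}{\frac{2}{5}}\right) = -2892 - \left(4 + 120 \cdot \frac{5}{2}\right) = -2892 - \left(4 + 300\right) = -2892 - 304 = -3196$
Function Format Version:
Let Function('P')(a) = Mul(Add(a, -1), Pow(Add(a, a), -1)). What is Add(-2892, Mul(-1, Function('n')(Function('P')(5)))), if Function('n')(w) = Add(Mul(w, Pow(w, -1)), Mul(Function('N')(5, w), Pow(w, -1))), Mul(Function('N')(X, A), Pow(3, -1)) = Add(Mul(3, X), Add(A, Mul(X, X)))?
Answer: -3196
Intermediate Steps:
Function('P')(a) = Mul(Rational(1, 2), Pow(a, -1), Add(-1, a)) (Function('P')(a) = Mul(Add(-1, a), Pow(Mul(2, a), -1)) = Mul(Add(-1, a), Mul(Rational(1, 2), Pow(a, -1))) = Mul(Rational(1, 2), Pow(a, -1), Add(-1, a)))
Function('N')(X, A) = Add(Mul(3, A), Mul(3, Pow(X, 2)), Mul(9, X)) (Function('N')(X, A) = Mul(3, Add(Mul(3, X), Add(A, Mul(X, X)))) = Mul(3, Add(Mul(3, X), Add(A, Pow(X, 2)))) = Mul(3, Add(A, Pow(X, 2), Mul(3, X))) = Add(Mul(3, A), Mul(3, Pow(X, 2)), Mul(9, X)))
Function('n')(w) = Add(1, Mul(Pow(w, -1), Add(120, Mul(3, w)))) (Function('n')(w) = Add(Mul(w, Pow(w, -1)), Mul(Add(Mul(3, w), Mul(3, Pow(5, 2)), Mul(9, 5)), Pow(w, -1))) = Add(1, Mul(Add(Mul(3, w), Mul(3, 25), 45), Pow(w, -1))) = Add(1, Mul(Add(Mul(3, w), 75, 45), Pow(w, -1))) = Add(1, Mul(Add(120, Mul(3, w)), Pow(w, -1))) = Add(1, Mul(Pow(w, -1), Add(120, Mul(3, w)))))
Add(-2892, Mul(-1, Function('n')(Function('P')(5)))) = Add(-2892, Mul(-1, Add(4, Mul(120, Pow(Mul(Rational(1, 2), Pow(5, -1), Add(-1, 5)), -1))))) = Add(-2892, Mul(-1, Add(4, Mul(120, Pow(Mul(Rational(1, 2), Rational(1, 5), 4), -1))))) = Add(-2892, Mul(-1, Add(4, Mul(120, Pow(Rational(2, 5), -1))))) = Add(-2892, Mul(-1, Add(4, Mul(120, Rational(5, 2))))) = Add(-2892, Mul(-1, Add(4, 300))) = Add(-2892, Mul(-1, 304)) = Add(-2892, -304) = -3196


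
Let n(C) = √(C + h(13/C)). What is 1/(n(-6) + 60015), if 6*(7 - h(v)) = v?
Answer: 6/360097 ≈ 1.6662e-5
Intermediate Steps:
h(v) = 7 - v/6
n(C) = √(7 + C - 13/(6*C)) (n(C) = √(C + (7 - 13/(6*C))) = √(7 + C - 13/(6*C)))
1/(n(-6) + 60015) = 1/(√(252 - 78/(-6) + 36*(-6))/6 + 60015) = 1/(√(252 - 78*(-⅙) - 216)/6 + 60015) = 1/(√(252 + 13 - 216)/6 + 60015) = 1/(√49/6 + 60015) = 1/((⅙)*7 + 60015) = 1/(7/6 + 60015) = 1/(360097/6) = 6/360097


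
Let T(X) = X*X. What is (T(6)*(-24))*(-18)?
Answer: 15552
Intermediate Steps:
T(X) = X²
(T(6)*(-24))*(-18) = (6²*(-24))*(-18) = (36*(-24))*(-18) = -864*(-18) = 15552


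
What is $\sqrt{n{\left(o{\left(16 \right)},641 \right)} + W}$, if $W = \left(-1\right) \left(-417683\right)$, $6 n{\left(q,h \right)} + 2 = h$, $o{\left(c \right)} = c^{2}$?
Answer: $\frac{\sqrt{1671158}}{2} \approx 646.37$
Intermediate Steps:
$n{\left(q,h \right)} = - \frac{1}{3} + \frac{h}{6}$
$W = 417683$
$\sqrt{n{\left(o{\left(16 \right)},641 \right)} + W} = \sqrt{\left(- \frac{1}{3} + \frac{1}{6} \cdot 641\right) + 417683} = \sqrt{\left(- \frac{1}{3} + \frac{641}{6}\right) + 417683} = \sqrt{\frac{213}{2} + 417683} = \sqrt{\frac{835579}{2}} = \frac{\sqrt{1671158}}{2}$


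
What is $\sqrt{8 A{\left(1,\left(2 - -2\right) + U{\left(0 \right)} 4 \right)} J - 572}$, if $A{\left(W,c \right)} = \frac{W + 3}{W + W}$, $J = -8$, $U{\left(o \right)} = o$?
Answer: $10 i \sqrt{7} \approx 26.458 i$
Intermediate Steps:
$A{\left(W,c \right)} = \frac{3 + W}{2 W}$
$\sqrt{8 A{\left(1,\left(2 - -2\right) + U{\left(0 \right)} 4 \right)} J - 572} = \sqrt{8 \frac{3 + 1}{2 \cdot 1} \left(-8\right) - 572} = \sqrt{8 \cdot \frac{1}{2} \cdot 1 \cdot 4 \left(-8\right) - 572} = \sqrt{8 \cdot 2 \left(-8\right) - 572} = \sqrt{16 \left(-8\right) - 572} = \sqrt{-128 - 572} = \sqrt{-700} = 10 i \sqrt{7}$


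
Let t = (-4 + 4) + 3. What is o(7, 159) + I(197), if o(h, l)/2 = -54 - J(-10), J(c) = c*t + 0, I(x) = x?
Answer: 149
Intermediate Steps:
t = 3 (t = 0 + 3 = 3)
J(c) = 3*c (J(c) = c*3 + 0 = 3*c + 0 = 3*c)
o(h, l) = -48 (o(h, l) = 2*(-54 - 3*(-10)) = 2*(-54 - 1*(-30)) = 2*(-54 + 30) = 2*(-24) = -48)
o(7, 159) + I(197) = -48 + 197 = 149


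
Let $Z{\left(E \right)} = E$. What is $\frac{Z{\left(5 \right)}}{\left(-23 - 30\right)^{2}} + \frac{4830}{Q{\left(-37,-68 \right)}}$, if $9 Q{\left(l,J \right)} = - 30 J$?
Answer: $\frac{4070581}{191012} \approx 21.311$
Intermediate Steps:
$Q{\left(l,J \right)} = - \frac{10 J}{3}$ ($Q{\left(l,J \right)} = \frac{\left(-30\right) J}{9} = - \frac{10 J}{3}$)
$\frac{Z{\left(5 \right)}}{\left(-23 - 30\right)^{2}} + \frac{4830}{Q{\left(-37,-68 \right)}} = \frac{5}{\left(-23 - 30\right)^{2}} + \frac{4830}{\left(- \frac{10}{3}\right) \left(-68\right)} = \frac{5}{\left(-53\right)^{2}} + \frac{4830}{\frac{680}{3}} = \frac{5}{2809} + 4830 \cdot \frac{3}{680} = 5 \cdot \frac{1}{2809} + \frac{1449}{68} = \frac{5}{2809} + \frac{1449}{68} = \frac{4070581}{191012}$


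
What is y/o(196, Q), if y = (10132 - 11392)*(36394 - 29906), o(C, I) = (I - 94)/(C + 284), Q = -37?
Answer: 3923942400/131 ≈ 2.9954e+7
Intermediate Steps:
o(C, I) = (-94 + I)/(284 + C)
y = -8174880 (y = -1260*6488 = -8174880)
y/o(196, Q) = -8174880*(284 + 196)/(-94 - 37) = -8174880/(-131/480) = -8174880*(-480/131) = 3923942400/131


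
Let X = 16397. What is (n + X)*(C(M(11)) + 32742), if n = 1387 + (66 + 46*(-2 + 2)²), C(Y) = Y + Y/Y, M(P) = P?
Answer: 584658900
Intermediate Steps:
C(Y) = 1 + Y (C(Y) = Y + 1 = 1 + Y)
n = 1453 (n = 1387 + (66 + 46*0²) = 1387 + (66 + 46*0) = 1387 + (66 + 0) = 1387 + 66 = 1453)
(n + X)*(C(M(11)) + 32742) = (1453 + 16397)*((1 + 11) + 32742) = 17850*(12 + 32742) = 17850*32754 = 584658900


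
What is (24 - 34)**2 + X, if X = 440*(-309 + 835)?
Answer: 231540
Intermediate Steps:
X = 231440 (X = 440*526 = 231440)
(24 - 34)**2 + X = (24 - 34)**2 + 231440 = (-10)**2 + 231440 = 100 + 231440 = 231540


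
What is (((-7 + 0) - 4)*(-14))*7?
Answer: 1078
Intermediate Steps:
(((-7 + 0) - 4)*(-14))*7 = ((-7 - 4)*(-14))*7 = -11*(-14)*7 = 154*7 = 1078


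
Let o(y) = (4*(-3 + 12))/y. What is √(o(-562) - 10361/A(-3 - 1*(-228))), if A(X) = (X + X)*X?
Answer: I*√2660474842/126450 ≈ 0.40791*I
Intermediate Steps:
A(X) = 2*X² (A(X) = (2*X)*X = 2*X²)
o(y) = 36/y (o(y) = (4*9)/y = 36/y)
√(o(-562) - 10361/A(-3 - 1*(-228))) = √(36/(-562) - 10361*1/(2*(-3 - 1*(-228))²)) = √(36*(-1/562) - 10361*1/(2*(-3 + 228)²)) = √(-18/281 - 10361/(2*225²)) = √(-18/281 - 10361/(2*50625)) = √(-18/281 - 10361/101250) = √(-4733941/28451250) = I*√2660474842/126450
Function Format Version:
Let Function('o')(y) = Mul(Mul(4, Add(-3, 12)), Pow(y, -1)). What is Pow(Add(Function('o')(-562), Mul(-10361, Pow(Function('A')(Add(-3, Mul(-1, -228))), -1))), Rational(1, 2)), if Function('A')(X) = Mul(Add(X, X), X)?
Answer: Mul(Rational(1, 126450), I, Pow(2660474842, Rational(1, 2))) ≈ Mul(0.40791, I)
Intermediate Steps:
Function('A')(X) = Mul(2, Pow(X, 2)) (Function('A')(X) = Mul(Mul(2, X), X) = Mul(2, Pow(X, 2)))
Function('o')(y) = Mul(36, Pow(y, -1)) (Function('o')(y) = Mul(Mul(4, 9), Pow(y, -1)) = Mul(36, Pow(y, -1)))
Pow(Add(Function('o')(-562), Mul(-10361, Pow(Function('A')(Add(-3, Mul(-1, -228))), -1))), Rational(1, 2)) = Pow(Add(Mul(36, Pow(-562, -1)), Mul(-10361, Pow(Mul(2, Pow(Add(-3, Mul(-1, -228)), 2)), -1))), Rational(1, 2)) = Pow(Add(Mul(36, Rational(-1, 562)), Mul(-10361, Pow(Mul(2, Pow(Add(-3, 228), 2)), -1))), Rational(1, 2)) = Pow(Add(Rational(-18, 281), Mul(-10361, Pow(Mul(2, Pow(225, 2)), -1))), Rational(1, 2)) = Pow(Add(Rational(-18, 281), Mul(-10361, Pow(Mul(2, 50625), -1))), Rational(1, 2)) = Pow(Add(Rational(-18, 281), Mul(-10361, Pow(101250, -1))), Rational(1, 2)) = Pow(Add(Rational(-18, 281), Mul(-10361, Rational(1, 101250))), Rational(1, 2)) = Pow(Add(Rational(-18, 281), Rational(-10361, 101250)), Rational(1, 2)) = Pow(Rational(-4733941, 28451250), Rational(1, 2)) = Mul(Rational(1, 126450), I, Pow(2660474842, Rational(1, 2)))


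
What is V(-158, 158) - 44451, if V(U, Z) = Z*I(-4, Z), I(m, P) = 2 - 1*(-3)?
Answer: -43661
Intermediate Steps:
I(m, P) = 5 (I(m, P) = 2 + 3 = 5)
V(U, Z) = 5*Z (V(U, Z) = Z*5 = 5*Z)
V(-158, 158) - 44451 = 5*158 - 44451 = 790 - 44451 = -43661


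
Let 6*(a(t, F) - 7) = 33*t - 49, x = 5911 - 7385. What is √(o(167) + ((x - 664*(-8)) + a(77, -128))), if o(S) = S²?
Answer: 8*√4521/3 ≈ 179.30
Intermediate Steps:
x = -1474
a(t, F) = -7/6 + 11*t/2 (a(t, F) = 7 + (33*t - 49)/6 = 7 + (-49 + 33*t)/6 = 7 + (-49/6 + 11*t/2) = -7/6 + 11*t/2)
√(o(167) + ((x - 664*(-8)) + a(77, -128))) = √(167² + ((-1474 - 664*(-8)) + (-7/6 + (11/2)*77))) = √(27889 + ((-1474 + 5312) + (-7/6 + 847/2))) = √(27889 + (3838 + 1267/3)) = √(27889 + 12781/3) = √(96448/3) = 8*√4521/3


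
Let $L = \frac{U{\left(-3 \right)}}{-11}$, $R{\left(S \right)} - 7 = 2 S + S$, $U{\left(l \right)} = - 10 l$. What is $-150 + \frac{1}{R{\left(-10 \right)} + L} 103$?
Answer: $- \frac{43583}{283} \approx -154.0$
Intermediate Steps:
$R{\left(S \right)} = 7 + 3 S$ ($R{\left(S \right)} = 7 + \left(2 S + S\right) = 7 + 3 S$)
$L = - \frac{30}{11}$ ($L = \frac{\left(-10\right) \left(-3\right)}{-11} = 30 \left(- \frac{1}{11}\right) = - \frac{30}{11} \approx -2.7273$)
$-150 + \frac{1}{R{\left(-10 \right)} + L} 103 = -150 + \frac{1}{\left(7 + 3 \left(-10\right)\right) - \frac{30}{11}} \cdot 103 = -150 + \frac{1}{\left(7 - 30\right) - \frac{30}{11}} \cdot 103 = -150 + \frac{1}{-23 - \frac{30}{11}} \cdot 103 = -150 + \frac{1}{- \frac{283}{11}} \cdot 103 = -150 - \frac{1133}{283} = - \frac{43583}{283}$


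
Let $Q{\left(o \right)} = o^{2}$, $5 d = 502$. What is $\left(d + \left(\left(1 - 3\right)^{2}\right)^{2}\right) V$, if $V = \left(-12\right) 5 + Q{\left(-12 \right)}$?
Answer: $\frac{48888}{5} \approx 9777.6$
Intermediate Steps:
$d = \frac{502}{5}$ ($d = \frac{1}{5} \cdot 502 = \frac{502}{5} \approx 100.4$)
$V = 84$ ($V = \left(-12\right) 5 + \left(-12\right)^{2} = -60 + 144 = 84$)
$\left(d + \left(\left(1 - 3\right)^{2}\right)^{2}\right) V = \left(\frac{502}{5} + \left(\left(1 - 3\right)^{2}\right)^{2}\right) 84 = \left(\frac{502}{5} + \left(\left(-2\right)^{2}\right)^{2}\right) 84 = \left(\frac{502}{5} + 4^{2}\right) 84 = \left(\frac{502}{5} + 16\right) 84 = \frac{582}{5} \cdot 84 = \frac{48888}{5}$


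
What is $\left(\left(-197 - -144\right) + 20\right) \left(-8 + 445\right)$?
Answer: $-14421$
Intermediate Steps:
$\left(\left(-197 - -144\right) + 20\right) \left(-8 + 445\right) = \left(\left(-197 + 144\right) + 20\right) 437 = \left(-53 + 20\right) 437 = \left(-33\right) 437 = -14421$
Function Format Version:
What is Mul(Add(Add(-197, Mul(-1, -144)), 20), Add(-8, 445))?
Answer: -14421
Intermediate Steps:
Mul(Add(Add(-197, Mul(-1, -144)), 20), Add(-8, 445)) = Mul(Add(Add(-197, 144), 20), 437) = Mul(Add(-53, 20), 437) = Mul(-33, 437) = -14421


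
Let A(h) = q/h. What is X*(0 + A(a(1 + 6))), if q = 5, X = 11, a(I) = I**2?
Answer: 55/49 ≈ 1.1224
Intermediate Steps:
A(h) = 5/h
X*(0 + A(a(1 + 6))) = 11*(0 + 5/((1 + 6)**2)) = 11*(0 + 5/(7**2)) = 11*(0 + 5/49) = 11*(5/49) = 55/49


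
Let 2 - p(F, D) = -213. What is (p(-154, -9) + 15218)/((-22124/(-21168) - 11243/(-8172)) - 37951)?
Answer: -9269707986/22793510413 ≈ -0.40668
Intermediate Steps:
p(F, D) = 215 (p(F, D) = 2 - 1*(-213) = 2 + 213 = 215)
(p(-154, -9) + 15218)/((-22124/(-21168) - 11243/(-8172)) - 37951) = (215 + 15218)/((-22124/(-21168) - 11243/(-8172)) - 37951) = 15433/((-22124*(-1/21168) - 11243*(-1/8172)) - 37951) = 15433/((5531/5292 + 11243/8172) - 37951) = 15433/(1454129/600642 - 37951) = 15433/(-22793510413/600642) = 15433*(-600642/22793510413) = -9269707986/22793510413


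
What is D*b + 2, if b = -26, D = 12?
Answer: -310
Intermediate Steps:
D*b + 2 = 12*(-26) + 2 = -312 + 2 = -310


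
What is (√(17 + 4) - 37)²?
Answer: (37 - √21)² ≈ 1050.9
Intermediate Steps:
(√(17 + 4) - 37)² = (√21 - 37)² = (-37 + √21)²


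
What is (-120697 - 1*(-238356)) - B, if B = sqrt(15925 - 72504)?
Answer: 117659 - I*sqrt(56579) ≈ 1.1766e+5 - 237.86*I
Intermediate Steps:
B = I*sqrt(56579) (B = sqrt(-56579) = I*sqrt(56579) ≈ 237.86*I)
(-120697 - 1*(-238356)) - B = (-120697 - 1*(-238356)) - I*sqrt(56579) = (-120697 + 238356) - I*sqrt(56579) = 117659 - I*sqrt(56579)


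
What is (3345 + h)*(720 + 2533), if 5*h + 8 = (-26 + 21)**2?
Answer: 54461726/5 ≈ 1.0892e+7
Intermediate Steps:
h = 17/5 (h = -8/5 + (-26 + 21)**2/5 = -8/5 + (1/5)*(-5)**2 = -8/5 + (1/5)*25 = -8/5 + 5 = 17/5 ≈ 3.4000)
(3345 + h)*(720 + 2533) = (3345 + 17/5)*(720 + 2533) = (16742/5)*3253 = 54461726/5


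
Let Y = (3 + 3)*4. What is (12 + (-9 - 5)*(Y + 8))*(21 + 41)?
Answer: -27032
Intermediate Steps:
Y = 24 (Y = 6*4 = 24)
(12 + (-9 - 5)*(Y + 8))*(21 + 41) = (12 + (-9 - 5)*(24 + 8))*(21 + 41) = (12 - 14*32)*62 = (12 - 448)*62 = -436*62 = -27032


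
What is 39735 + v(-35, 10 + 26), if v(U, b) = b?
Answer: 39771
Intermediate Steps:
39735 + v(-35, 10 + 26) = 39735 + (10 + 26) = 39735 + 36 = 39771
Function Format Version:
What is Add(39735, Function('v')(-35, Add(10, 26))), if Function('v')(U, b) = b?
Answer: 39771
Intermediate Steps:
Add(39735, Function('v')(-35, Add(10, 26))) = Add(39735, Add(10, 26)) = Add(39735, 36) = 39771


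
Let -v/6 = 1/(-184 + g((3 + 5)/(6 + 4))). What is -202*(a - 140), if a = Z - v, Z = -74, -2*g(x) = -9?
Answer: 15521276/359 ≈ 43235.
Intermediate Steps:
g(x) = 9/2 (g(x) = -½*(-9) = 9/2)
v = 12/359 (v = -6/(-184 + 9/2) = -6/(-359/2) = -6*(-2/359) = 12/359 ≈ 0.033426)
a = -26578/359 (a = -74 - 1*12/359 = -74 - 12/359 = -26578/359 ≈ -74.033)
-202*(a - 140) = -202*(-26578/359 - 140) = -202*(-76838/359) = 15521276/359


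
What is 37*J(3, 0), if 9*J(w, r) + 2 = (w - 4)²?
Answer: -37/9 ≈ -4.1111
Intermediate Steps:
J(w, r) = -2/9 + (-4 + w)²/9 (J(w, r) = -2/9 + (w - 4)²/9 = -2/9 + (-4 + w)²/9)
37*J(3, 0) = 37*(-2/9 + (-4 + 3)²/9) = 37*(-2/9 + (⅑)*(-1)²) = 37*(-2/9 + (⅑)*1) = 37*(-2/9 + ⅑) = 37*(-⅑) = -37/9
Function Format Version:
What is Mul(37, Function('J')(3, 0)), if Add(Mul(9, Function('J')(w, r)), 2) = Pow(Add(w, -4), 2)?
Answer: Rational(-37, 9) ≈ -4.1111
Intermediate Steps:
Function('J')(w, r) = Add(Rational(-2, 9), Mul(Rational(1, 9), Pow(Add(-4, w), 2))) (Function('J')(w, r) = Add(Rational(-2, 9), Mul(Rational(1, 9), Pow(Add(w, -4), 2))) = Add(Rational(-2, 9), Mul(Rational(1, 9), Pow(Add(-4, w), 2))))
Mul(37, Function('J')(3, 0)) = Mul(37, Add(Rational(-2, 9), Mul(Rational(1, 9), Pow(Add(-4, 3), 2)))) = Mul(37, Add(Rational(-2, 9), Mul(Rational(1, 9), Pow(-1, 2)))) = Mul(37, Add(Rational(-2, 9), Mul(Rational(1, 9), 1))) = Mul(37, Add(Rational(-2, 9), Rational(1, 9))) = Mul(37, Rational(-1, 9)) = Rational(-37, 9)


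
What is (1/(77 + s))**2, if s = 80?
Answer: 1/24649 ≈ 4.0570e-5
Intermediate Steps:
(1/(77 + s))**2 = (1/(77 + 80))**2 = (1/157)**2 = 1/24649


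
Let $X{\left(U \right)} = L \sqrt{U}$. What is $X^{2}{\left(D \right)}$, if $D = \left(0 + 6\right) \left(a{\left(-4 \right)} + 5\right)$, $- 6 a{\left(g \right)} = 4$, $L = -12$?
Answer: $3744$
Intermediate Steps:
$a{\left(g \right)} = - \frac{2}{3}$ ($a{\left(g \right)} = \left(- \frac{1}{6}\right) 4 = - \frac{2}{3}$)
$D = 26$ ($D = \left(0 + 6\right) \left(- \frac{2}{3} + 5\right) = 6 \cdot \frac{13}{3} = 26$)
$X{\left(U \right)} = - 12 \sqrt{U}$
$X^{2}{\left(D \right)} = \left(- 12 \sqrt{26}\right)^{2} = 3744$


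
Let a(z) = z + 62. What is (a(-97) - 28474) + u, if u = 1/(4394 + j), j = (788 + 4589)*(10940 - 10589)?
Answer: -53931073988/1891721 ≈ -28509.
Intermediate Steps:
j = 1887327 (j = 5377*351 = 1887327)
u = 1/1891721 (u = 1/(4394 + 1887327) = 1/1891721 ≈ 5.2862e-7)
a(z) = 62 + z
(a(-97) - 28474) + u = ((62 - 97) - 28474) + 1/1891721 = (-35 - 28474) + 1/1891721 = -28509 + 1/1891721 = -53931073988/1891721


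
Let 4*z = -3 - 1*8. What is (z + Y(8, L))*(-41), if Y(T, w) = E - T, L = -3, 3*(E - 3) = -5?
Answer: 4633/12 ≈ 386.08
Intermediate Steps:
E = 4/3 (E = 3 + (⅓)*(-5) = 3 - 5/3 = 4/3 ≈ 1.3333)
z = -11/4 (z = (-3 - 1*8)/4 = (-3 - 8)/4 = (¼)*(-11) = -11/4 ≈ -2.7500)
Y(T, w) = 4/3 - T
(z + Y(8, L))*(-41) = (-11/4 + (4/3 - 1*8))*(-41) = (-11/4 + (4/3 - 8))*(-41) = (-11/4 - 20/3)*(-41) = -113/12*(-41) = 4633/12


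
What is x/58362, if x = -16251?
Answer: -5417/19454 ≈ -0.27845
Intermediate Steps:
x/58362 = -16251/58362 = -16251*1/58362 = -5417/19454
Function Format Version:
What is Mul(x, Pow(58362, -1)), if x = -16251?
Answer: Rational(-5417, 19454) ≈ -0.27845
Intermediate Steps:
Mul(x, Pow(58362, -1)) = Mul(-16251, Pow(58362, -1)) = Mul(-16251, Rational(1, 58362)) = Rational(-5417, 19454)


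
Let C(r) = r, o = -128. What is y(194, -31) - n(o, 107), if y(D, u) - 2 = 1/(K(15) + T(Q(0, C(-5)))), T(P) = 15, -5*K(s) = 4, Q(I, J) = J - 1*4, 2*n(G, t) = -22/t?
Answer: 16510/7597 ≈ 2.1732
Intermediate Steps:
n(G, t) = -11/t (n(G, t) = (-22/t)/2 = -11/t)
Q(I, J) = -4 + J (Q(I, J) = J - 4 = -4 + J)
K(s) = -⅘ (K(s) = -⅕*4 = -⅘)
y(D, u) = 147/71 (y(D, u) = 2 + 1/(-⅘ + 15) = 2 + 1/(71/5) = 2 + 5/71 = 147/71)
y(194, -31) - n(o, 107) = 147/71 - (-11)/107 = 147/71 - 1*(-11/107) = 147/71 + 11/107 = 16510/7597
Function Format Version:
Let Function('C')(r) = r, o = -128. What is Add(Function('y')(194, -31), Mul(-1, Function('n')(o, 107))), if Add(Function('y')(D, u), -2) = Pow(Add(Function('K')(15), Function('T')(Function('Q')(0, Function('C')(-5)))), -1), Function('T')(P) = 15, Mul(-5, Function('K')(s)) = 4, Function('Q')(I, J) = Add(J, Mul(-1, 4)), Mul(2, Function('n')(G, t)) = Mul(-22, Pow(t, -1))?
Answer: Rational(16510, 7597) ≈ 2.1732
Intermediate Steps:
Function('n')(G, t) = Mul(-11, Pow(t, -1)) (Function('n')(G, t) = Mul(Rational(1, 2), Mul(-22, Pow(t, -1))) = Mul(-11, Pow(t, -1)))
Function('Q')(I, J) = Add(-4, J) (Function('Q')(I, J) = Add(J, -4) = Add(-4, J))
Function('K')(s) = Rational(-4, 5) (Function('K')(s) = Mul(Rational(-1, 5), 4) = Rational(-4, 5))
Function('y')(D, u) = Rational(147, 71) (Function('y')(D, u) = Add(2, Pow(Add(Rational(-4, 5), 15), -1)) = Add(2, Pow(Rational(71, 5), -1)) = Add(2, Rational(5, 71)) = Rational(147, 71))
Add(Function('y')(194, -31), Mul(-1, Function('n')(o, 107))) = Add(Rational(147, 71), Mul(-1, Mul(-11, Pow(107, -1)))) = Add(Rational(147, 71), Mul(-1, Mul(-11, Rational(1, 107)))) = Add(Rational(147, 71), Mul(-1, Rational(-11, 107))) = Add(Rational(147, 71), Rational(11, 107)) = Rational(16510, 7597)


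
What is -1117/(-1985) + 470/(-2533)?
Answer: 1896411/5028005 ≈ 0.37717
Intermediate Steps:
-1117/(-1985) + 470/(-2533) = -1117*(-1/1985) + 470*(-1/2533) = 1117/1985 - 470/2533 = 1896411/5028005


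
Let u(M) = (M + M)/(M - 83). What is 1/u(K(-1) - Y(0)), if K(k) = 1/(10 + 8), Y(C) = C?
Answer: -1493/2 ≈ -746.50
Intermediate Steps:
K(k) = 1/18
u(M) = 2*M/(-83 + M) (u(M) = (2*M)/(-83 + M) = 2*M/(-83 + M))
1/u(K(-1) - Y(0)) = 1/(2*(1/18 - 1*0)/(-83 + (1/18 - 1*0))) = 1/(2*(1/18 + 0)/(-83 + (1/18 + 0))) = 1/(2*(1/18)/(-83 + 1/18)) = 1/(2*(1/18)/(-1493/18)) = 1/(2*(1/18)*(-18/1493)) = 1/(-2/1493) = -1493/2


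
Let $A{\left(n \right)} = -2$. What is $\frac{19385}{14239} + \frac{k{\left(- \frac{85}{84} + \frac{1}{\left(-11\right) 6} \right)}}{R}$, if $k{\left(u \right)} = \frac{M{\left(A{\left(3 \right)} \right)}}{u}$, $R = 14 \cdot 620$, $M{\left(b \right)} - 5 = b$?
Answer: $\frac{5701463489}{4188971410} \approx 1.3611$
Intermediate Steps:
$M{\left(b \right)} = 5 + b$
$R = 8680$
$k{\left(u \right)} = \frac{3}{u}$ ($k{\left(u \right)} = \frac{5 - 2}{u} = \frac{3}{u}$)
$\frac{19385}{14239} + \frac{k{\left(- \frac{85}{84} + \frac{1}{\left(-11\right) 6} \right)}}{R} = \frac{19385}{14239} + \frac{3 \frac{1}{- \frac{85}{84} + \frac{1}{\left(-11\right) 6}}}{8680} = 19385 \cdot \frac{1}{14239} + \frac{3}{\left(-85\right) \frac{1}{84} - \frac{1}{66}} \cdot \frac{1}{8680} = \frac{19385}{14239} + \frac{3}{- \frac{85}{84} - \frac{1}{66}} \cdot \frac{1}{8680} = \frac{19385}{14239} + \frac{3}{- \frac{949}{924}} \cdot \frac{1}{8680} = \frac{19385}{14239} + 3 \left(- \frac{924}{949}\right) \frac{1}{8680} = \frac{19385}{14239} - \frac{99}{294190} = \frac{5701463489}{4188971410}$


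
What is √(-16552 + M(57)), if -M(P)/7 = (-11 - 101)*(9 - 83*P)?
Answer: 10*I*√37186 ≈ 1928.4*I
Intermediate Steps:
M(P) = 7056 - 65072*P (M(P) = -7*(-11 - 101)*(9 - 83*P) = -(-784)*(9 - 83*P) = -7*(-1008 + 9296*P) = 7056 - 65072*P)
√(-16552 + M(57)) = √(-16552 + (7056 - 65072*57)) = √(-16552 + (7056 - 3709104)) = √(-16552 - 3702048) = √(-3718600) = 10*I*√37186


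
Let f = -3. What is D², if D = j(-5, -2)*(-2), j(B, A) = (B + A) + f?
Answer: 400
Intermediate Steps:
j(B, A) = -3 + A + B (j(B, A) = (B + A) - 3 = (A + B) - 3 = -3 + A + B)
D = 20 (D = (-3 - 2 - 5)*(-2) = -10*(-2) = 20)
D² = 20² = 400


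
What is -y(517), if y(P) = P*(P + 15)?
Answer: -275044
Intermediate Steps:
y(P) = P*(15 + P)
-y(517) = -517*(15 + 517) = -517*532 = -1*275044 = -275044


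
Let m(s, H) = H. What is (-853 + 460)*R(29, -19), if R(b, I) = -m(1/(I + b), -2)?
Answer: -786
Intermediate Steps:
R(b, I) = 2 (R(b, I) = -1*(-2) = 2)
(-853 + 460)*R(29, -19) = (-853 + 460)*2 = -393*2 = -786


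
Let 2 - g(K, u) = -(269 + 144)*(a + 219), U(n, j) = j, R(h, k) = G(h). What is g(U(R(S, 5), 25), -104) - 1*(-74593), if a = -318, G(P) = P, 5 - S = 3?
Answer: 33708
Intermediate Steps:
S = 2 (S = 5 - 1*3 = 5 - 3 = 2)
R(h, k) = h
g(K, u) = -40885 (g(K, u) = 2 - (-1)*(269 + 144)*(-318 + 219) = 2 - (-1)*413*(-99) = 2 - (-1)*(-40887) = 2 - 1*40887 = 2 - 40887 = -40885)
g(U(R(S, 5), 25), -104) - 1*(-74593) = -40885 - 1*(-74593) = -40885 + 74593 = 33708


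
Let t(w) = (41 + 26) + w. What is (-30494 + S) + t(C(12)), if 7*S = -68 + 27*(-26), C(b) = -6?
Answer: -30543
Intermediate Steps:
t(w) = 67 + w
S = -110 (S = (-68 + 27*(-26))/7 = (-68 - 702)/7 = (⅐)*(-770) = -110)
(-30494 + S) + t(C(12)) = (-30494 - 110) + (67 - 6) = -30604 + 61 = -30543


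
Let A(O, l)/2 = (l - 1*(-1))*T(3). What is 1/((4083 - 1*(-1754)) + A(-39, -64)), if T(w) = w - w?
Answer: 1/5837 ≈ 0.00017132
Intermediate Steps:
T(w) = 0
A(O, l) = 0 (A(O, l) = 2*((l - 1*(-1))*0) = 2*((l + 1)*0) = 2*((1 + l)*0) = 2*0 = 0)
1/((4083 - 1*(-1754)) + A(-39, -64)) = 1/((4083 - 1*(-1754)) + 0) = 1/((4083 + 1754) + 0) = 1/(5837 + 0) = 1/5837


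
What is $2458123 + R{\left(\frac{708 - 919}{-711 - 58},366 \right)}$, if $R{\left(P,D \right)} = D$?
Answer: $2458489$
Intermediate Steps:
$2458123 + R{\left(\frac{708 - 919}{-711 - 58},366 \right)} = 2458123 + 366 = 2458489$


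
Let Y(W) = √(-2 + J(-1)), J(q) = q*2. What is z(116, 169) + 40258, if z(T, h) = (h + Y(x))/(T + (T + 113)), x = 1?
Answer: 13889179/345 + 2*I/345 ≈ 40259.0 + 0.0057971*I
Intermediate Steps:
J(q) = 2*q
Y(W) = 2*I (Y(W) = √(-2 + 2*(-1)) = √(-2 - 2) = √(-4) = 2*I)
z(T, h) = (h + 2*I)/(113 + 2*T) (z(T, h) = (h + 2*I)/(T + (T + 113)) = (h + 2*I)/(T + (113 + T)) = (h + 2*I)/(113 + 2*T))
z(116, 169) + 40258 = (169 + 2*I)/(113 + 2*116) + 40258 = (169 + 2*I)/(113 + 232) + 40258 = (169 + 2*I)/345 + 40258 = (169/345 + 2*I/345) + 40258 = 13889179/345 + 2*I/345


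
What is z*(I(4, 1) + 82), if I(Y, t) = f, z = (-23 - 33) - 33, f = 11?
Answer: -8277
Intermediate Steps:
z = -89 (z = -56 - 33 = -89)
I(Y, t) = 11
z*(I(4, 1) + 82) = -89*(11 + 82) = -89*93 = -8277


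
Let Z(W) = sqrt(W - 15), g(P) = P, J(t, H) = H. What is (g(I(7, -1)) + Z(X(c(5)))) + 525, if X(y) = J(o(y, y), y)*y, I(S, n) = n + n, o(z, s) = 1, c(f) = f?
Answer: 523 + sqrt(10) ≈ 526.16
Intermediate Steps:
I(S, n) = 2*n
X(y) = y**2 (X(y) = y*y = y**2)
Z(W) = sqrt(-15 + W)
(g(I(7, -1)) + Z(X(c(5)))) + 525 = (2*(-1) + sqrt(-15 + 5**2)) + 525 = (-2 + sqrt(-15 + 25)) + 525 = (-2 + sqrt(10)) + 525 = 523 + sqrt(10)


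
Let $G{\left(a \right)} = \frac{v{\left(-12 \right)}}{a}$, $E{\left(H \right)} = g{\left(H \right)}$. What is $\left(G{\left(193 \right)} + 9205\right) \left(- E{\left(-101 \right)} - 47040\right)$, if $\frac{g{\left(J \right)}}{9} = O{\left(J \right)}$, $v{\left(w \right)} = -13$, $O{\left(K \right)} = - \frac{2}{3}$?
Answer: $- \frac{83558346768}{193} \approx -4.3294 \cdot 10^{8}$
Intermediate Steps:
$O{\left(K \right)} = - \frac{2}{3}$ ($O{\left(K \right)} = \left(-2\right) \frac{1}{3} = - \frac{2}{3}$)
$g{\left(J \right)} = -6$ ($g{\left(J \right)} = 9 \left(- \frac{2}{3}\right) = -6$)
$E{\left(H \right)} = -6$
$G{\left(a \right)} = - \frac{13}{a}$
$\left(G{\left(193 \right)} + 9205\right) \left(- E{\left(-101 \right)} - 47040\right) = \left(- \frac{13}{193} + 9205\right) \left(\left(-1\right) \left(-6\right) - 47040\right) = \left(\left(-13\right) \frac{1}{193} + 9205\right) \left(6 - 47040\right) = \left(- \frac{13}{193} + 9205\right) \left(-47034\right) = \frac{1776552}{193} \left(-47034\right) = - \frac{83558346768}{193}$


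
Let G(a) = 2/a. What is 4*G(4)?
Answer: 2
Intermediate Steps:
4*G(4) = 4*(2/4) = 4*(2*(1/4)) = 4*(1/2) = 2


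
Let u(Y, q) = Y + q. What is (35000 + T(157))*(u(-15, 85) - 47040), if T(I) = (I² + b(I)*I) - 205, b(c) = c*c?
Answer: -184560958890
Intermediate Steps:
b(c) = c²
T(I) = -205 + I² + I³ (T(I) = (I² + I²*I) - 205 = (I² + I³) - 205 = -205 + I² + I³)
(35000 + T(157))*(u(-15, 85) - 47040) = (35000 + (-205 + 157² + 157³))*((-15 + 85) - 47040) = (35000 + (-205 + 24649 + 3869893))*(70 - 47040) = (35000 + 3894337)*(-46970) = 3929337*(-46970) = -184560958890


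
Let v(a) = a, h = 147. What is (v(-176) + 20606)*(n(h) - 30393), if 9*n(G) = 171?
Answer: -620540820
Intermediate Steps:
n(G) = 19 (n(G) = (1/9)*171 = 19)
(v(-176) + 20606)*(n(h) - 30393) = (-176 + 20606)*(19 - 30393) = 20430*(-30374) = -620540820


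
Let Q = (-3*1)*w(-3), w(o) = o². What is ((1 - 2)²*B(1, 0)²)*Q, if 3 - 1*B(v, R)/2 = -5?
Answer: -6912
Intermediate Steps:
B(v, R) = 16 (B(v, R) = 6 - 2*(-5) = 6 + 10 = 16)
Q = -27 (Q = -3*1*(-3)² = -3*9 = -27)
((1 - 2)²*B(1, 0)²)*Q = ((1 - 2)²*16²)*(-27) = ((-1)²*256)*(-27) = (1*256)*(-27) = 256*(-27) = -6912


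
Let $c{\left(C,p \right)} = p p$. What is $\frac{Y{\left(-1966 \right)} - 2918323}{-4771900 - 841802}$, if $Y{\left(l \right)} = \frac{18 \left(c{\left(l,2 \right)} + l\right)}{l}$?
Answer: $\frac{2868693851}{5518269066} \approx 0.51985$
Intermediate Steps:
$c{\left(C,p \right)} = p^{2}$
$Y{\left(l \right)} = \frac{72 + 18 l}{l}$ ($Y{\left(l \right)} = \frac{18 \left(2^{2} + l\right)}{l} = \frac{18 \left(4 + l\right)}{l} = \frac{72 + 18 l}{l}$)
$\frac{Y{\left(-1966 \right)} - 2918323}{-4771900 - 841802} = \frac{\left(18 + \frac{72}{-1966}\right) - 2918323}{-4771900 - 841802} = \frac{\left(18 + 72 \left(- \frac{1}{1966}\right)\right) - 2918323}{-5613702} = \left(\left(18 - \frac{36}{983}\right) - 2918323\right) \left(- \frac{1}{5613702}\right) = \left(\frac{17658}{983} - 2918323\right) \left(- \frac{1}{5613702}\right) = \left(- \frac{2868693851}{983}\right) \left(- \frac{1}{5613702}\right) = \frac{2868693851}{5518269066}$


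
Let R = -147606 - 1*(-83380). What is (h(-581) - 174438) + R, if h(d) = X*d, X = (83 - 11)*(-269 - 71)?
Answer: 13984216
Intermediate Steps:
R = -64226 (R = -147606 + 83380 = -64226)
X = -24480 (X = 72*(-340) = -24480)
h(d) = -24480*d
(h(-581) - 174438) + R = (-24480*(-581) - 174438) - 64226 = (14222880 - 174438) - 64226 = 14048442 - 64226 = 13984216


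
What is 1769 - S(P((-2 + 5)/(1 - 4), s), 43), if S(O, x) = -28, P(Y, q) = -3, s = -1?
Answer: 1797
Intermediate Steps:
1769 - S(P((-2 + 5)/(1 - 4), s), 43) = 1769 - 1*(-28) = 1769 + 28 = 1797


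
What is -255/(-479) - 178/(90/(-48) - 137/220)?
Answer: 37795525/526421 ≈ 71.797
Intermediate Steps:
-255/(-479) - 178/(90/(-48) - 137/220) = -255*(-1/479) - 178/(90*(-1/48) - 137*1/220) = 255/479 - 178/(-15/8 - 137/220) = 255/479 - 178/(-1099/440) = 255/479 - 178*(-440/1099) = 255/479 + 78320/1099 = 37795525/526421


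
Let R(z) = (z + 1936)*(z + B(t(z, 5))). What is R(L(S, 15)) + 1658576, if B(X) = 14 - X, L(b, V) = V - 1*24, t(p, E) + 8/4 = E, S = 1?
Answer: 1662430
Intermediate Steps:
t(p, E) = -2 + E
L(b, V) = -24 + V (L(b, V) = V - 24 = -24 + V)
R(z) = (11 + z)*(1936 + z) (R(z) = (z + 1936)*(z + (14 - (-2 + 5))) = (1936 + z)*(z + (14 - 1*3)) = (1936 + z)*(z + (14 - 3)) = (1936 + z)*(z + 11) = (1936 + z)*(11 + z) = (11 + z)*(1936 + z))
R(L(S, 15)) + 1658576 = (21296 + (-24 + 15)² + 1947*(-24 + 15)) + 1658576 = (21296 + (-9)² + 1947*(-9)) + 1658576 = (21296 + 81 - 17523) + 1658576 = 3854 + 1658576 = 1662430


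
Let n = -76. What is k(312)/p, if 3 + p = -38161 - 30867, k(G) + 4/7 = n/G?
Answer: 445/37690926 ≈ 1.1807e-5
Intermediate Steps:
k(G) = -4/7 - 76/G
p = -69031 (p = -3 + (-38161 - 30867) = -3 - 69028 = -69031)
k(312)/p = (-4/7 - 76/312)/(-69031) = (-4/7 - 76*1/312)*(-1/69031) = (-4/7 - 19/78)*(-1/69031) = -445/546*(-1/69031) = 445/37690926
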